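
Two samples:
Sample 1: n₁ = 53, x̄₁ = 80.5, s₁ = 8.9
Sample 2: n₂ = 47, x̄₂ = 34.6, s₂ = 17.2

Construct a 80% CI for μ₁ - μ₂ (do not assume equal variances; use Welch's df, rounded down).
(42.29, 49.51)

Difference: x̄₁ - x̄₂ = 45.90
SE = √(s₁²/n₁ + s₂²/n₂) = √(8.9²/53 + 17.2²/47) = 2.7909
df = 67.09 → 67 (Welch–Satterthwaite, rounded down)
t* = 1.294

CI: 45.90 ± 1.294 · 2.7909 = 45.90 ± 3.61 = (42.29, 49.51)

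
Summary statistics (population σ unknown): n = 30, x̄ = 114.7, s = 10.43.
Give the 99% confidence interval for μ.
(109.45, 119.95)

t-interval (σ unknown):
df = n - 1 = 29
t* = 2.756 for 99% confidence

Margin of error = t* · s/√n = 2.756 · 10.43/√30 = 5.25

CI: (109.45, 119.95)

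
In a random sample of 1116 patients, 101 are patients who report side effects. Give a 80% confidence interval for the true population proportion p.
(0.079, 0.102)

Proportion CI:
p̂ = 101/1116 = 0.09050
SE = √(p̂(1-p̂)/n) = √(0.09050 · 0.90950 / 1116) = 0.00859

z* = 1.282
Margin = z* · SE = 1.282 · 0.00859 = 0.0110

CI: 0.09050 ± 0.0110 = (0.079, 0.102)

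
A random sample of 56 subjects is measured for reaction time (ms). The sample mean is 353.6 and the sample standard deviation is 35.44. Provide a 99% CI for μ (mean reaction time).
(340.96, 366.24)

t-interval (σ unknown):
df = n - 1 = 55
t* = 2.668 for 99% confidence

Margin of error = t* · s/√n = 2.668 · 35.44/√56 = 12.64

CI: (340.96, 366.24)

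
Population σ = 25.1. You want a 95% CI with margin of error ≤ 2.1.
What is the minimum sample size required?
n ≥ 549

For margin E ≤ 2.1:
n ≥ (z* · σ / E)²
n ≥ (1.960 · 25.1 / 2.1)²
n ≥ 548.81

Minimum n = 549 (rounding up)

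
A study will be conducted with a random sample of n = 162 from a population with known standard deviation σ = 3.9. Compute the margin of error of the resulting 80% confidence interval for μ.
Margin of error = 0.39

Margin of error = z* · σ/√n
= 1.282 · 3.9/√162
= 1.282 · 3.9/12.7279
= 0.39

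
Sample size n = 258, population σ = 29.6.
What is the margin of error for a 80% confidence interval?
Margin of error = 2.36

Margin of error = z* · σ/√n
= 1.282 · 29.6/√258
= 1.282 · 29.6/16.0624
= 2.36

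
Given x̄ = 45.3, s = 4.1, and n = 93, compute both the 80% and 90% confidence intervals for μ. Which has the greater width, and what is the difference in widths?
90% CI is wider by 0.31

df = 92
80% CI: t* = 1.291, (44.75, 45.85), width = 2 · t* · s/√n = 1.10
90% CI: t* = 1.662, (44.59, 46.01), width = 2 · t* · s/√n = 1.41

The 90% CI is wider by 1.41 - 1.10 = 0.31.
Higher confidence requires a wider interval.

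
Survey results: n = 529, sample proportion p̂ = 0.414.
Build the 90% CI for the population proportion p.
(0.379, 0.449)

Proportion CI:
SE = √(p̂(1-p̂)/n) = √(0.414 · 0.586 / 529) = 0.02142

z* = 1.645
Margin = z* · SE = 1.645 · 0.02142 = 0.0352

CI: 0.414 ± 0.0352 = (0.379, 0.449)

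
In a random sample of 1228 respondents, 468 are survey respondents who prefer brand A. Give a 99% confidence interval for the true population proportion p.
(0.345, 0.417)

Proportion CI:
p̂ = 468/1228 = 0.38111
SE = √(p̂(1-p̂)/n) = √(0.38111 · 0.61889 / 1228) = 0.01386

z* = 2.576
Margin = z* · SE = 2.576 · 0.01386 = 0.0357

CI: 0.38111 ± 0.0357 = (0.345, 0.417)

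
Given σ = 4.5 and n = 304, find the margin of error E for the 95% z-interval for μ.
Margin of error = 0.51

Margin of error = z* · σ/√n
= 1.960 · 4.5/√304
= 1.960 · 4.5/17.4356
= 0.51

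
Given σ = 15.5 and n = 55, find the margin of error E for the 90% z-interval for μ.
Margin of error = 3.44

Margin of error = z* · σ/√n
= 1.645 · 15.5/√55
= 1.645 · 15.5/7.4162
= 3.44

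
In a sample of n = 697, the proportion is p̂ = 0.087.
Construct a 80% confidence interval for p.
(0.073, 0.101)

Proportion CI:
SE = √(p̂(1-p̂)/n) = √(0.087 · 0.913 / 697) = 0.01068

z* = 1.282
Margin = z* · SE = 1.282 · 0.01068 = 0.0137

CI: 0.087 ± 0.0137 = (0.073, 0.101)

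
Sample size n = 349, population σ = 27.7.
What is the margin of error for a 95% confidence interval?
Margin of error = 2.91

Margin of error = z* · σ/√n
= 1.960 · 27.7/√349
= 1.960 · 27.7/18.6815
= 2.91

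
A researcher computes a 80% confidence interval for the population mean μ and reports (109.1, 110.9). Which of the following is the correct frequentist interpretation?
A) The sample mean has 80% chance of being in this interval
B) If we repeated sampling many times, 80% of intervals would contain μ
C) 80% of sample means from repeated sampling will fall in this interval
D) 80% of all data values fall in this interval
B

A) Wrong — x̄ is observed and sits in the interval by construction.
B) Correct — this is the frequentist long-run coverage interpretation.
C) Wrong — coverage applies to intervals containing μ, not to future x̄ values.
D) Wrong — a CI is about the parameter μ, not individual data values.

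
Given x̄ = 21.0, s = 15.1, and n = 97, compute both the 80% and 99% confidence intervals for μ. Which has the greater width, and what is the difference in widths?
99% CI is wider by 4.10

df = 96
80% CI: t* = 1.290, (19.02, 22.98), width = 2 · t* · s/√n = 3.96
99% CI: t* = 2.628, (16.97, 25.03), width = 2 · t* · s/√n = 8.06

The 99% CI is wider by 8.06 - 3.96 = 4.10.
Higher confidence requires a wider interval.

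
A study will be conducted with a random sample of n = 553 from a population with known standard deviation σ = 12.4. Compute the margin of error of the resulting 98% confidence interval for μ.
Margin of error = 1.23

Margin of error = z* · σ/√n
= 2.326 · 12.4/√553
= 2.326 · 12.4/23.5160
= 1.23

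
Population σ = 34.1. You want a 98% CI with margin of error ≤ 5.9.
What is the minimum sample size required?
n ≥ 181

For margin E ≤ 5.9:
n ≥ (z* · σ / E)²
n ≥ (2.326 · 34.1 / 5.9)²
n ≥ 180.73

Minimum n = 181 (rounding up)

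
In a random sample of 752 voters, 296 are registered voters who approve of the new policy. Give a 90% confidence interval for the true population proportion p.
(0.364, 0.423)

Proportion CI:
p̂ = 296/752 = 0.39362
SE = √(p̂(1-p̂)/n) = √(0.39362 · 0.60638 / 752) = 0.01782

z* = 1.645
Margin = z* · SE = 1.645 · 0.01782 = 0.0293

CI: 0.39362 ± 0.0293 = (0.364, 0.423)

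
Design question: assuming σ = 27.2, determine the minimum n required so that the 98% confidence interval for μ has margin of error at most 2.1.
n ≥ 908

For margin E ≤ 2.1:
n ≥ (z* · σ / E)²
n ≥ (2.326 · 27.2 / 2.1)²
n ≥ 907.65

Minimum n = 908 (rounding up)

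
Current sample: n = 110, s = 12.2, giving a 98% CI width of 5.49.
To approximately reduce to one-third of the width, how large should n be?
n ≈ 990

CI width ∝ 1/√n
To reduce width by factor 3, need √n to grow by 3 → need 3² = 9 times as many samples.

Current: n = 110, width = 5.49
New: n = 990, width ≈ 1.81

Width reduced by factor of 5.49/1.81 = 3.03.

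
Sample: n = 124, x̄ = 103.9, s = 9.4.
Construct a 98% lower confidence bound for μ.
μ ≥ 102.15

Lower bound (one-sided):
t* = 2.076 (one-sided for 98%)
Lower bound = x̄ - t* · s/√n = 103.9 - 2.076 · 9.4/√124 = 102.15

We are 98% confident that μ ≥ 102.15.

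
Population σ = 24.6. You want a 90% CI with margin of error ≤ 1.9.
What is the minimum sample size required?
n ≥ 454

For margin E ≤ 1.9:
n ≥ (z* · σ / E)²
n ≥ (1.645 · 24.6 / 1.9)²
n ≥ 453.62

Minimum n = 454 (rounding up)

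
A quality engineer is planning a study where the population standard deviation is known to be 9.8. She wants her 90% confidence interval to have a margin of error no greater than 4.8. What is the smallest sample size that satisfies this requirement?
n ≥ 12

For margin E ≤ 4.8:
n ≥ (z* · σ / E)²
n ≥ (1.645 · 9.8 / 4.8)²
n ≥ 11.28

Minimum n = 12 (rounding up)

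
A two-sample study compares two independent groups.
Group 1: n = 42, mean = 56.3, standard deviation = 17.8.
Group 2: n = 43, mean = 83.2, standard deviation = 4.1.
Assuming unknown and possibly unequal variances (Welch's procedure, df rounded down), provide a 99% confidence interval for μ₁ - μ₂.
(-34.48, -19.32)

Difference: x̄₁ - x̄₂ = -26.90
SE = √(s₁²/n₁ + s₂²/n₂) = √(17.8²/42 + 4.1²/43) = 2.8169
df = 45.24 → 45 (Welch–Satterthwaite, rounded down)
t* = 2.690

CI: -26.90 ± 2.690 · 2.8169 = -26.90 ± 7.58 = (-34.48, -19.32)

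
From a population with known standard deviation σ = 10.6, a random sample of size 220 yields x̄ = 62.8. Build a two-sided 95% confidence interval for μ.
(61.40, 64.20)

z-interval (σ known):
z* = 1.960 for 95% confidence

Margin of error = z* · σ/√n = 1.960 · 10.6/√220 = 1.40

CI: (62.8 - 1.40, 62.8 + 1.40) = (61.40, 64.20)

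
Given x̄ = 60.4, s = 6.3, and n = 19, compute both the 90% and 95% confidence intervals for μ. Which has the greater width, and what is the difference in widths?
95% CI is wider by 1.06

df = 18
90% CI: t* = 1.734, (57.89, 62.91), width = 2 · t* · s/√n = 5.01
95% CI: t* = 2.101, (57.36, 63.44), width = 2 · t* · s/√n = 6.07

The 95% CI is wider by 6.07 - 5.01 = 1.06.
Higher confidence requires a wider interval.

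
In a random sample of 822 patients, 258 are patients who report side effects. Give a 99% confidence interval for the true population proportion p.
(0.272, 0.356)

Proportion CI:
p̂ = 258/822 = 0.31387
SE = √(p̂(1-p̂)/n) = √(0.31387 · 0.68613 / 822) = 0.01619

z* = 2.576
Margin = z* · SE = 2.576 · 0.01619 = 0.0417

CI: 0.31387 ± 0.0417 = (0.272, 0.356)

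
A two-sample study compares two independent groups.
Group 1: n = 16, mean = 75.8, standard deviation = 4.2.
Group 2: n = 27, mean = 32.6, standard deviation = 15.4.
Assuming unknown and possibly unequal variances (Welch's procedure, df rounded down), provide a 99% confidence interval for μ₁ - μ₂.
(34.59, 51.81)

Difference: x̄₁ - x̄₂ = 43.20
SE = √(s₁²/n₁ + s₂²/n₂) = √(4.2²/16 + 15.4²/27) = 3.1442
df = 32.06 → 32 (Welch–Satterthwaite, rounded down)
t* = 2.738

CI: 43.20 ± 2.738 · 3.1442 = 43.20 ± 8.61 = (34.59, 51.81)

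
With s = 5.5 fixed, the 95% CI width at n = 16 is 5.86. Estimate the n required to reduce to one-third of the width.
n ≈ 144

CI width ∝ 1/√n
To reduce width by factor 3, need √n to grow by 3 → need 3² = 9 times as many samples.

Current: n = 16, width = 5.86
New: n = 144, width ≈ 1.81

Width reduced by factor of 5.86/1.81 = 3.24.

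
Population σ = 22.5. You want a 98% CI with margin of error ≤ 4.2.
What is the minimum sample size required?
n ≥ 156

For margin E ≤ 4.2:
n ≥ (z* · σ / E)²
n ≥ (2.326 · 22.5 / 4.2)²
n ≥ 155.27

Minimum n = 156 (rounding up)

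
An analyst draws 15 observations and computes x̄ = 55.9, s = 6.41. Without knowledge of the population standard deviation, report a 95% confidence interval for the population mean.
(52.35, 59.45)

t-interval (σ unknown):
df = n - 1 = 14
t* = 2.145 for 95% confidence

Margin of error = t* · s/√n = 2.145 · 6.41/√15 = 3.55

CI: (52.35, 59.45)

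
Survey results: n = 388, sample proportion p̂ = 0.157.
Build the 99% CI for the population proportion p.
(0.109, 0.205)

Proportion CI:
SE = √(p̂(1-p̂)/n) = √(0.157 · 0.843 / 388) = 0.01847

z* = 2.576
Margin = z* · SE = 2.576 · 0.01847 = 0.0476

CI: 0.157 ± 0.0476 = (0.109, 0.205)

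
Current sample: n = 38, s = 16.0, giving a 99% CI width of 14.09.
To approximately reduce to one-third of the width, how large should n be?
n ≈ 342

CI width ∝ 1/√n
To reduce width by factor 3, need √n to grow by 3 → need 3² = 9 times as many samples.

Current: n = 38, width = 14.09
New: n = 342, width ≈ 4.48

Width reduced by factor of 14.09/4.48 = 3.15.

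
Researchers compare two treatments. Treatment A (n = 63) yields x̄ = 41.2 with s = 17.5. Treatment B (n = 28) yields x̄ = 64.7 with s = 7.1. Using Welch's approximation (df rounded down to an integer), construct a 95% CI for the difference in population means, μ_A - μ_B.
(-28.63, -18.37)

Difference: x̄₁ - x̄₂ = -23.50
SE = √(s₁²/n₁ + s₂²/n₂) = √(17.5²/63 + 7.1²/28) = 2.5810
df = 88.54 → 88 (Welch–Satterthwaite, rounded down)
t* = 1.987

CI: -23.50 ± 1.987 · 2.5810 = -23.50 ± 5.13 = (-28.63, -18.37)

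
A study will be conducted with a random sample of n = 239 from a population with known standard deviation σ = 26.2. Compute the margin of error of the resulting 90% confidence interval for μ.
Margin of error = 2.79

Margin of error = z* · σ/√n
= 1.645 · 26.2/√239
= 1.645 · 26.2/15.4596
= 2.79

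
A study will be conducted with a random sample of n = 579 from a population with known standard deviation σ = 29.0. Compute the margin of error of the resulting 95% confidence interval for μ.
Margin of error = 2.36

Margin of error = z* · σ/√n
= 1.960 · 29.0/√579
= 1.960 · 29.0/24.0624
= 2.36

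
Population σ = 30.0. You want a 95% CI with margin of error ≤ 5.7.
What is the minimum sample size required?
n ≥ 107

For margin E ≤ 5.7:
n ≥ (z* · σ / E)²
n ≥ (1.960 · 30.0 / 5.7)²
n ≥ 106.42

Minimum n = 107 (rounding up)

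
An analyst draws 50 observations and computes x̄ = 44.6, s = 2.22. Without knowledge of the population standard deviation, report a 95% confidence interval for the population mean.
(43.97, 45.23)

t-interval (σ unknown):
df = n - 1 = 49
t* = 2.010 for 95% confidence

Margin of error = t* · s/√n = 2.010 · 2.22/√50 = 0.63

CI: (43.97, 45.23)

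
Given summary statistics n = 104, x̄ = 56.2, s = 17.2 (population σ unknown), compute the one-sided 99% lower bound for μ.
μ ≥ 52.21

Lower bound (one-sided):
t* = 2.363 (one-sided for 99%)
Lower bound = x̄ - t* · s/√n = 56.2 - 2.363 · 17.2/√104 = 52.21

We are 99% confident that μ ≥ 52.21.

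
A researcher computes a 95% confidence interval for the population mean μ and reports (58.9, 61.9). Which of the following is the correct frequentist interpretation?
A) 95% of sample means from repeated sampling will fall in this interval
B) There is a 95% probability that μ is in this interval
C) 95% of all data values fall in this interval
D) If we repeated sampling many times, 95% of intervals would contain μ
D

A) Wrong — coverage applies to intervals containing μ, not to future x̄ values.
B) Wrong — μ is fixed; the randomness lives in the interval, not in μ.
C) Wrong — a CI is about the parameter μ, not individual data values.
D) Correct — this is the frequentist long-run coverage interpretation.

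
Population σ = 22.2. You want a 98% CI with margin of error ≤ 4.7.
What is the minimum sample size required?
n ≥ 121

For margin E ≤ 4.7:
n ≥ (z* · σ / E)²
n ≥ (2.326 · 22.2 / 4.7)²
n ≥ 120.71

Minimum n = 121 (rounding up)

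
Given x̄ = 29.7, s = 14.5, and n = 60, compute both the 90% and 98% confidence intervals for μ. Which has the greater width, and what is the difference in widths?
98% CI is wider by 2.69

df = 59
90% CI: t* = 1.671, (26.57, 32.83), width = 2 · t* · s/√n = 6.26
98% CI: t* = 2.391, (25.22, 34.18), width = 2 · t* · s/√n = 8.95

The 98% CI is wider by 8.95 - 6.26 = 2.69.
Higher confidence requires a wider interval.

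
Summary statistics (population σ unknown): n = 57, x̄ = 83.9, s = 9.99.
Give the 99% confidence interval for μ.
(80.37, 87.43)

t-interval (σ unknown):
df = n - 1 = 56
t* = 2.667 for 99% confidence

Margin of error = t* · s/√n = 2.667 · 9.99/√57 = 3.53

CI: (80.37, 87.43)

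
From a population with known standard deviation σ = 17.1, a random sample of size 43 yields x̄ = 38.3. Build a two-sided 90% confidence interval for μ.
(34.01, 42.59)

z-interval (σ known):
z* = 1.645 for 90% confidence

Margin of error = z* · σ/√n = 1.645 · 17.1/√43 = 4.29

CI: (38.3 - 4.29, 38.3 + 4.29) = (34.01, 42.59)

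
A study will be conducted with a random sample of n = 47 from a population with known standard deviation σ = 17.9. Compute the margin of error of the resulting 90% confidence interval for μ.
Margin of error = 4.30

Margin of error = z* · σ/√n
= 1.645 · 17.9/√47
= 1.645 · 17.9/6.8557
= 4.30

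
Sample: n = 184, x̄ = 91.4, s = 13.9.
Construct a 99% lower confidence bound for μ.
μ ≥ 88.99

Lower bound (one-sided):
t* = 2.347 (one-sided for 99%)
Lower bound = x̄ - t* · s/√n = 91.4 - 2.347 · 13.9/√184 = 88.99

We are 99% confident that μ ≥ 88.99.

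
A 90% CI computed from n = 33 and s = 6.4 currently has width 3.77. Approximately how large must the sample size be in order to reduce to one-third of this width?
n ≈ 297

CI width ∝ 1/√n
To reduce width by factor 3, need √n to grow by 3 → need 3² = 9 times as many samples.

Current: n = 33, width = 3.77
New: n = 297, width ≈ 1.23

Width reduced by factor of 3.77/1.23 = 3.07.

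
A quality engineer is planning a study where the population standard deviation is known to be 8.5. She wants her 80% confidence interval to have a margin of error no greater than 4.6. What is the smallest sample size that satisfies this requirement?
n ≥ 6

For margin E ≤ 4.6:
n ≥ (z* · σ / E)²
n ≥ (1.282 · 8.5 / 4.6)²
n ≥ 5.61

Minimum n = 6 (rounding up)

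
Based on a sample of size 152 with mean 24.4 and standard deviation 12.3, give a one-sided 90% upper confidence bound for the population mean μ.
μ ≤ 25.68

Upper bound (one-sided):
t* = 1.287 (one-sided for 90%)
Upper bound = x̄ + t* · s/√n = 24.4 + 1.287 · 12.3/√152 = 25.68

We are 90% confident that μ ≤ 25.68.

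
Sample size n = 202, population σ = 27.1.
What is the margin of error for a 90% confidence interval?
Margin of error = 3.14

Margin of error = z* · σ/√n
= 1.645 · 27.1/√202
= 1.645 · 27.1/14.2127
= 3.14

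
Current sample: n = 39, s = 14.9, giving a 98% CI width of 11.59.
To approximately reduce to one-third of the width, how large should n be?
n ≈ 351

CI width ∝ 1/√n
To reduce width by factor 3, need √n to grow by 3 → need 3² = 9 times as many samples.

Current: n = 39, width = 11.59
New: n = 351, width ≈ 3.72

Width reduced by factor of 11.59/3.72 = 3.12.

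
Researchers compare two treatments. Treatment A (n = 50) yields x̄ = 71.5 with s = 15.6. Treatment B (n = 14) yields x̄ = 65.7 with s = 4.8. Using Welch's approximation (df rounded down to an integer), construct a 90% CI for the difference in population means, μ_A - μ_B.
(1.54, 10.06)

Difference: x̄₁ - x̄₂ = 5.80
SE = √(s₁²/n₁ + s₂²/n₂) = √(15.6²/50 + 4.8²/14) = 2.5520
df = 61.32 → 61 (Welch–Satterthwaite, rounded down)
t* = 1.670

CI: 5.80 ± 1.670 · 2.5520 = 5.80 ± 4.26 = (1.54, 10.06)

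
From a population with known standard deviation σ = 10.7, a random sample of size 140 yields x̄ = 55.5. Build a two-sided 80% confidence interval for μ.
(54.34, 56.66)

z-interval (σ known):
z* = 1.282 for 80% confidence

Margin of error = z* · σ/√n = 1.282 · 10.7/√140 = 1.16

CI: (55.5 - 1.16, 55.5 + 1.16) = (54.34, 56.66)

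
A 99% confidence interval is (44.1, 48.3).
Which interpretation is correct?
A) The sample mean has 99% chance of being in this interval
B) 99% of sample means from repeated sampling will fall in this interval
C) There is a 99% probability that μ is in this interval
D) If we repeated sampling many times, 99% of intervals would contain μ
D

A) Wrong — x̄ is observed and sits in the interval by construction.
B) Wrong — coverage applies to intervals containing μ, not to future x̄ values.
C) Wrong — μ is fixed; the randomness lives in the interval, not in μ.
D) Correct — this is the frequentist long-run coverage interpretation.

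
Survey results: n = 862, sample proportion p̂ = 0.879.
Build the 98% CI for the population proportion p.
(0.853, 0.905)

Proportion CI:
SE = √(p̂(1-p̂)/n) = √(0.879 · 0.121 / 862) = 0.01111

z* = 2.326
Margin = z* · SE = 2.326 · 0.01111 = 0.0258

CI: 0.879 ± 0.0258 = (0.853, 0.905)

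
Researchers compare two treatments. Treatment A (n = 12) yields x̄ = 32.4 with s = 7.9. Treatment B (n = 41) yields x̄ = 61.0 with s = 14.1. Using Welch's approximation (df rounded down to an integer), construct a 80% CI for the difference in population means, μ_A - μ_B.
(-32.75, -24.45)

Difference: x̄₁ - x̄₂ = -28.60
SE = √(s₁²/n₁ + s₂²/n₂) = √(7.9²/12 + 14.1²/41) = 3.1702
df = 33.15 → 33 (Welch–Satterthwaite, rounded down)
t* = 1.308

CI: -28.60 ± 1.308 · 3.1702 = -28.60 ± 4.15 = (-32.75, -24.45)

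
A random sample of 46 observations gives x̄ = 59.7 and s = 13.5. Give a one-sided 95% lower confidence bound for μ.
μ ≥ 56.36

Lower bound (one-sided):
t* = 1.679 (one-sided for 95%)
Lower bound = x̄ - t* · s/√n = 59.7 - 1.679 · 13.5/√46 = 56.36

We are 95% confident that μ ≥ 56.36.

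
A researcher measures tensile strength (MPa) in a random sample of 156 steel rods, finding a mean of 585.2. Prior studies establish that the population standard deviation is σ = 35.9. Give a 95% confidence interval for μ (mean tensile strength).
(579.57, 590.83)

z-interval (σ known):
z* = 1.960 for 95% confidence

Margin of error = z* · σ/√n = 1.960 · 35.9/√156 = 5.63

CI: (585.2 - 5.63, 585.2 + 5.63) = (579.57, 590.83)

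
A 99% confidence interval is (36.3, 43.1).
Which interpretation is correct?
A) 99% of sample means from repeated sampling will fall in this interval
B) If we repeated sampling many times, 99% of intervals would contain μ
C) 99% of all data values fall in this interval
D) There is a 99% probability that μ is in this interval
B

A) Wrong — coverage applies to intervals containing μ, not to future x̄ values.
B) Correct — this is the frequentist long-run coverage interpretation.
C) Wrong — a CI is about the parameter μ, not individual data values.
D) Wrong — μ is fixed; the randomness lives in the interval, not in μ.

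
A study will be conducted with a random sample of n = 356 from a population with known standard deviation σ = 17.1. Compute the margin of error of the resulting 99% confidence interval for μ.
Margin of error = 2.33

Margin of error = z* · σ/√n
= 2.576 · 17.1/√356
= 2.576 · 17.1/18.8680
= 2.33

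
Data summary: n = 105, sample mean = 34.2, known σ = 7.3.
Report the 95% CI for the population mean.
(32.80, 35.60)

z-interval (σ known):
z* = 1.960 for 95% confidence

Margin of error = z* · σ/√n = 1.960 · 7.3/√105 = 1.40

CI: (34.2 - 1.40, 34.2 + 1.40) = (32.80, 35.60)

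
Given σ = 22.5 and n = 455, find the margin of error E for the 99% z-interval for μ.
Margin of error = 2.72

Margin of error = z* · σ/√n
= 2.576 · 22.5/√455
= 2.576 · 22.5/21.3307
= 2.72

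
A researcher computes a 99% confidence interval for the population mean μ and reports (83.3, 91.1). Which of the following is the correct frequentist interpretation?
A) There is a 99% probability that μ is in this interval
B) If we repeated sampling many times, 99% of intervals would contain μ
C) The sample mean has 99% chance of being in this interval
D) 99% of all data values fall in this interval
B

A) Wrong — μ is fixed; the randomness lives in the interval, not in μ.
B) Correct — this is the frequentist long-run coverage interpretation.
C) Wrong — x̄ is observed and sits in the interval by construction.
D) Wrong — a CI is about the parameter μ, not individual data values.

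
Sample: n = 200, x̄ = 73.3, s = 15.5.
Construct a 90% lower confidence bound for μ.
μ ≥ 71.89

Lower bound (one-sided):
t* = 1.286 (one-sided for 90%)
Lower bound = x̄ - t* · s/√n = 73.3 - 1.286 · 15.5/√200 = 71.89

We are 90% confident that μ ≥ 71.89.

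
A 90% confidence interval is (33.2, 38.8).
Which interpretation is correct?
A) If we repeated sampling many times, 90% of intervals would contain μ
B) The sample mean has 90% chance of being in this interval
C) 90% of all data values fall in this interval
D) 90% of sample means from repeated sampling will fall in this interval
A

A) Correct — this is the frequentist long-run coverage interpretation.
B) Wrong — x̄ is observed and sits in the interval by construction.
C) Wrong — a CI is about the parameter μ, not individual data values.
D) Wrong — coverage applies to intervals containing μ, not to future x̄ values.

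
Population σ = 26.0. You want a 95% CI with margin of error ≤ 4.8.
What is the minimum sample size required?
n ≥ 113

For margin E ≤ 4.8:
n ≥ (z* · σ / E)²
n ≥ (1.960 · 26.0 / 4.8)²
n ≥ 112.71

Minimum n = 113 (rounding up)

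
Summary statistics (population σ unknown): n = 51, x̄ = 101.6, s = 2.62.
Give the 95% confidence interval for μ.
(100.86, 102.34)

t-interval (σ unknown):
df = n - 1 = 50
t* = 2.009 for 95% confidence

Margin of error = t* · s/√n = 2.009 · 2.62/√51 = 0.74

CI: (100.86, 102.34)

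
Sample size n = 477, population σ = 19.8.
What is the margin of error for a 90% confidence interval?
Margin of error = 1.49

Margin of error = z* · σ/√n
= 1.645 · 19.8/√477
= 1.645 · 19.8/21.8403
= 1.49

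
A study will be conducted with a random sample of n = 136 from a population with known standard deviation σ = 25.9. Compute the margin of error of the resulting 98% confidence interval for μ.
Margin of error = 5.17

Margin of error = z* · σ/√n
= 2.326 · 25.9/√136
= 2.326 · 25.9/11.6619
= 5.17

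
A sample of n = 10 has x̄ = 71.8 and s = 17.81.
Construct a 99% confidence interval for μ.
(53.50, 90.10)

t-interval (σ unknown):
df = n - 1 = 9
t* = 3.250 for 99% confidence

Margin of error = t* · s/√n = 3.250 · 17.81/√10 = 18.30

CI: (53.50, 90.10)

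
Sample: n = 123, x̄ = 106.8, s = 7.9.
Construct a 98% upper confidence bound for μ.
μ ≤ 108.28

Upper bound (one-sided):
t* = 2.076 (one-sided for 98%)
Upper bound = x̄ + t* · s/√n = 106.8 + 2.076 · 7.9/√123 = 108.28

We are 98% confident that μ ≤ 108.28.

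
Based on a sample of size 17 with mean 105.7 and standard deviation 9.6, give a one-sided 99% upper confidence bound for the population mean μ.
μ ≤ 111.71

Upper bound (one-sided):
t* = 2.583 (one-sided for 99%)
Upper bound = x̄ + t* · s/√n = 105.7 + 2.583 · 9.6/√17 = 111.71

We are 99% confident that μ ≤ 111.71.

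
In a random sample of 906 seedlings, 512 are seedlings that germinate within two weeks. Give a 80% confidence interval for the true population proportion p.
(0.544, 0.586)

Proportion CI:
p̂ = 512/906 = 0.56512
SE = √(p̂(1-p̂)/n) = √(0.56512 · 0.43488 / 906) = 0.01647

z* = 1.282
Margin = z* · SE = 1.282 · 0.01647 = 0.0211

CI: 0.56512 ± 0.0211 = (0.544, 0.586)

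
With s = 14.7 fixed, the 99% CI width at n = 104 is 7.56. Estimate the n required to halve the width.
n ≈ 416

CI width ∝ 1/√n
To reduce width by factor 2, need √n to grow by 2 → need 2² = 4 times as many samples.

Current: n = 104, width = 7.56
New: n = 416, width ≈ 3.73

Width reduced by factor of 7.56/3.73 = 2.03.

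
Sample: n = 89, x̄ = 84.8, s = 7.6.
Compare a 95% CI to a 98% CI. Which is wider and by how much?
98% CI is wider by 0.62

df = 88
95% CI: t* = 1.987, (83.20, 86.40), width = 2 · t* · s/√n = 3.20
98% CI: t* = 2.369, (82.89, 86.71), width = 2 · t* · s/√n = 3.82

The 98% CI is wider by 3.82 - 3.20 = 0.62.
Higher confidence requires a wider interval.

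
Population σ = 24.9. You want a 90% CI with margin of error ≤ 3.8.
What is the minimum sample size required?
n ≥ 117

For margin E ≤ 3.8:
n ≥ (z* · σ / E)²
n ≥ (1.645 · 24.9 / 3.8)²
n ≥ 116.19

Minimum n = 117 (rounding up)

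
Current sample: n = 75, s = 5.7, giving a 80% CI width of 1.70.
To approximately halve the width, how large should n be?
n ≈ 300

CI width ∝ 1/√n
To reduce width by factor 2, need √n to grow by 2 → need 2² = 4 times as many samples.

Current: n = 75, width = 1.70
New: n = 300, width ≈ 0.85

Width reduced by factor of 1.70/0.85 = 2.00.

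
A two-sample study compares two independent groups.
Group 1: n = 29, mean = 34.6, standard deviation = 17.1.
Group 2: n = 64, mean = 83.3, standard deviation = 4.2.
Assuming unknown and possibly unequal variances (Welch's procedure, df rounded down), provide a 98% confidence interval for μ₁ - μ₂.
(-56.62, -40.78)

Difference: x̄₁ - x̄₂ = -48.70
SE = √(s₁²/n₁ + s₂²/n₂) = √(17.1²/29 + 4.2²/64) = 3.2185
df = 29.54 → 29 (Welch–Satterthwaite, rounded down)
t* = 2.462

CI: -48.70 ± 2.462 · 3.2185 = -48.70 ± 7.92 = (-56.62, -40.78)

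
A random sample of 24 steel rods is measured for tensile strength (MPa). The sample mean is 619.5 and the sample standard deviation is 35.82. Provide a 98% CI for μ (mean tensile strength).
(601.22, 637.78)

t-interval (σ unknown):
df = n - 1 = 23
t* = 2.500 for 98% confidence

Margin of error = t* · s/√n = 2.500 · 35.82/√24 = 18.28

CI: (601.22, 637.78)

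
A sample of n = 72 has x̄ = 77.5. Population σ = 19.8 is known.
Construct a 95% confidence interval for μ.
(72.93, 82.07)

z-interval (σ known):
z* = 1.960 for 95% confidence

Margin of error = z* · σ/√n = 1.960 · 19.8/√72 = 4.57

CI: (77.5 - 4.57, 77.5 + 4.57) = (72.93, 82.07)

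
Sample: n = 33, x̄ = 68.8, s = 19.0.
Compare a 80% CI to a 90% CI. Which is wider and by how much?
90% CI is wider by 2.55

df = 32
80% CI: t* = 1.309, (64.47, 73.13), width = 2 · t* · s/√n = 8.66
90% CI: t* = 1.694, (63.20, 74.40), width = 2 · t* · s/√n = 11.21

The 90% CI is wider by 11.21 - 8.66 = 2.55.
Higher confidence requires a wider interval.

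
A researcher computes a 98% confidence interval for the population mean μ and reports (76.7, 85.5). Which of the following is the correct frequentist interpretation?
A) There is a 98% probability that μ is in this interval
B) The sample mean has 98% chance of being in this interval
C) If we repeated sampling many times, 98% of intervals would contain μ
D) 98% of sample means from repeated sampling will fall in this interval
C

A) Wrong — μ is fixed; the randomness lives in the interval, not in μ.
B) Wrong — x̄ is observed and sits in the interval by construction.
C) Correct — this is the frequentist long-run coverage interpretation.
D) Wrong — coverage applies to intervals containing μ, not to future x̄ values.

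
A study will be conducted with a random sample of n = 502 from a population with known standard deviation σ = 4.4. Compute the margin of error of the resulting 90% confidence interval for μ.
Margin of error = 0.32

Margin of error = z* · σ/√n
= 1.645 · 4.4/√502
= 1.645 · 4.4/22.4054
= 0.32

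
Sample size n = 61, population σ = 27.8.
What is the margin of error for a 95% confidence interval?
Margin of error = 6.98

Margin of error = z* · σ/√n
= 1.960 · 27.8/√61
= 1.960 · 27.8/7.8102
= 6.98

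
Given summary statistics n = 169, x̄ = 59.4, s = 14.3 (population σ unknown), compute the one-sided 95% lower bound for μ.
μ ≥ 57.58

Lower bound (one-sided):
t* = 1.654 (one-sided for 95%)
Lower bound = x̄ - t* · s/√n = 59.4 - 1.654 · 14.3/√169 = 57.58

We are 95% confident that μ ≥ 57.58.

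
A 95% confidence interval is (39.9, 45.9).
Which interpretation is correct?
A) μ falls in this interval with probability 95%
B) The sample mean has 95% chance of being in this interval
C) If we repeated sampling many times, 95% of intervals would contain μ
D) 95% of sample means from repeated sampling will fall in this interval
C

A) Wrong — μ is fixed; the randomness lives in the interval, not in μ.
B) Wrong — x̄ is observed and sits in the interval by construction.
C) Correct — this is the frequentist long-run coverage interpretation.
D) Wrong — coverage applies to intervals containing μ, not to future x̄ values.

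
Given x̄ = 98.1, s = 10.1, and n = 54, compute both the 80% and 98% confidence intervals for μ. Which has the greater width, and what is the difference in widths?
98% CI is wider by 3.02

df = 53
80% CI: t* = 1.298, (96.32, 99.88), width = 2 · t* · s/√n = 3.57
98% CI: t* = 2.399, (94.80, 101.40), width = 2 · t* · s/√n = 6.59

The 98% CI is wider by 6.59 - 3.57 = 3.02.
Higher confidence requires a wider interval.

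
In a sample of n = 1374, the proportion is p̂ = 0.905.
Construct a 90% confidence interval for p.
(0.892, 0.918)

Proportion CI:
SE = √(p̂(1-p̂)/n) = √(0.905 · 0.095 / 1374) = 0.00791

z* = 1.645
Margin = z* · SE = 1.645 · 0.00791 = 0.0130

CI: 0.905 ± 0.0130 = (0.892, 0.918)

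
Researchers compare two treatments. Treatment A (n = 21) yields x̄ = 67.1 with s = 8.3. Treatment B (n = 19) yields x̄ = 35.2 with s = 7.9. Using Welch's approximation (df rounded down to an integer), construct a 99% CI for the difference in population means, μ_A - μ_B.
(24.94, 38.86)

Difference: x̄₁ - x̄₂ = 31.90
SE = √(s₁²/n₁ + s₂²/n₂) = √(8.3²/21 + 7.9²/19) = 2.5623
df = 37.89 → 37 (Welch–Satterthwaite, rounded down)
t* = 2.715

CI: 31.90 ± 2.715 · 2.5623 = 31.90 ± 6.96 = (24.94, 38.86)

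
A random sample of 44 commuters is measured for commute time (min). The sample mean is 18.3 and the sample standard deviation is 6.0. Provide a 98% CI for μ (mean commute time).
(16.11, 20.49)

t-interval (σ unknown):
df = n - 1 = 43
t* = 2.416 for 98% confidence

Margin of error = t* · s/√n = 2.416 · 6.0/√44 = 2.19

CI: (16.11, 20.49)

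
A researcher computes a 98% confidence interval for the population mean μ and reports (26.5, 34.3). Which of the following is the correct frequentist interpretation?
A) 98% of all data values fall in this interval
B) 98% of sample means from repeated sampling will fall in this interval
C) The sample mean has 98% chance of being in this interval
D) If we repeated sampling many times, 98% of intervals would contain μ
D

A) Wrong — a CI is about the parameter μ, not individual data values.
B) Wrong — coverage applies to intervals containing μ, not to future x̄ values.
C) Wrong — x̄ is observed and sits in the interval by construction.
D) Correct — this is the frequentist long-run coverage interpretation.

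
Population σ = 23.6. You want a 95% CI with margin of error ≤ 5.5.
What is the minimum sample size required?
n ≥ 71

For margin E ≤ 5.5:
n ≥ (z* · σ / E)²
n ≥ (1.960 · 23.6 / 5.5)²
n ≥ 70.73

Minimum n = 71 (rounding up)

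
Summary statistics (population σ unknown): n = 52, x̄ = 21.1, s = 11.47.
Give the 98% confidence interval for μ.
(17.28, 24.92)

t-interval (σ unknown):
df = n - 1 = 51
t* = 2.402 for 98% confidence

Margin of error = t* · s/√n = 2.402 · 11.47/√52 = 3.82

CI: (17.28, 24.92)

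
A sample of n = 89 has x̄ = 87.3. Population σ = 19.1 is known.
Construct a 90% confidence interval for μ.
(83.97, 90.63)

z-interval (σ known):
z* = 1.645 for 90% confidence

Margin of error = z* · σ/√n = 1.645 · 19.1/√89 = 3.33

CI: (87.3 - 3.33, 87.3 + 3.33) = (83.97, 90.63)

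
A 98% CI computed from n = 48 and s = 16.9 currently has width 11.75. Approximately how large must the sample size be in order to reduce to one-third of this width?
n ≈ 432

CI width ∝ 1/√n
To reduce width by factor 3, need √n to grow by 3 → need 3² = 9 times as many samples.

Current: n = 48, width = 11.75
New: n = 432, width ≈ 3.80

Width reduced by factor of 11.75/3.80 = 3.09.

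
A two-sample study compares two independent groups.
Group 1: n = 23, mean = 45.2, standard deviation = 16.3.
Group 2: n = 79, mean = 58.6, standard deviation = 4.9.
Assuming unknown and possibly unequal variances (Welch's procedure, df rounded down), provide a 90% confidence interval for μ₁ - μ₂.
(-19.30, -7.50)

Difference: x̄₁ - x̄₂ = -13.40
SE = √(s₁²/n₁ + s₂²/n₂) = √(16.3²/23 + 4.9²/79) = 3.4432
df = 23.17 → 23 (Welch–Satterthwaite, rounded down)
t* = 1.714

CI: -13.40 ± 1.714 · 3.4432 = -13.40 ± 5.90 = (-19.30, -7.50)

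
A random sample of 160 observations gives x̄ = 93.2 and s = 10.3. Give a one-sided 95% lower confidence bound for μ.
μ ≥ 91.85

Lower bound (one-sided):
t* = 1.654 (one-sided for 95%)
Lower bound = x̄ - t* · s/√n = 93.2 - 1.654 · 10.3/√160 = 91.85

We are 95% confident that μ ≥ 91.85.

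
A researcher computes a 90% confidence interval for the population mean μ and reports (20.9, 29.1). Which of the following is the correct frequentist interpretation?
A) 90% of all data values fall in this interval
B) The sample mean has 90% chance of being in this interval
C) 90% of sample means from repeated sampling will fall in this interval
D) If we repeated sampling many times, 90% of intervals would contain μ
D

A) Wrong — a CI is about the parameter μ, not individual data values.
B) Wrong — x̄ is observed and sits in the interval by construction.
C) Wrong — coverage applies to intervals containing μ, not to future x̄ values.
D) Correct — this is the frequentist long-run coverage interpretation.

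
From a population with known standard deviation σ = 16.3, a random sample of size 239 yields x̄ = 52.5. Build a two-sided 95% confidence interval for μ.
(50.43, 54.57)

z-interval (σ known):
z* = 1.960 for 95% confidence

Margin of error = z* · σ/√n = 1.960 · 16.3/√239 = 2.07

CI: (52.5 - 2.07, 52.5 + 2.07) = (50.43, 54.57)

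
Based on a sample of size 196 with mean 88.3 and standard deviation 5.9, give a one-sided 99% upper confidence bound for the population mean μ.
μ ≤ 89.29

Upper bound (one-sided):
t* = 2.346 (one-sided for 99%)
Upper bound = x̄ + t* · s/√n = 88.3 + 2.346 · 5.9/√196 = 89.29

We are 99% confident that μ ≤ 89.29.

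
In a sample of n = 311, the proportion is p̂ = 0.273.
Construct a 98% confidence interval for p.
(0.214, 0.332)

Proportion CI:
SE = √(p̂(1-p̂)/n) = √(0.273 · 0.727 / 311) = 0.02526

z* = 2.326
Margin = z* · SE = 2.326 · 0.02526 = 0.0588

CI: 0.273 ± 0.0588 = (0.214, 0.332)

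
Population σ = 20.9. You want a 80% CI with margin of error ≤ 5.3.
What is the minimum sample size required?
n ≥ 26

For margin E ≤ 5.3:
n ≥ (z* · σ / E)²
n ≥ (1.282 · 20.9 / 5.3)²
n ≥ 25.56

Minimum n = 26 (rounding up)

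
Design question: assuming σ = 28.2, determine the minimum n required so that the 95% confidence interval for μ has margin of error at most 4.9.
n ≥ 128

For margin E ≤ 4.9:
n ≥ (z* · σ / E)²
n ≥ (1.960 · 28.2 / 4.9)²
n ≥ 127.24

Minimum n = 128 (rounding up)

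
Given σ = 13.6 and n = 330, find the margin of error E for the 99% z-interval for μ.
Margin of error = 1.93

Margin of error = z* · σ/√n
= 2.576 · 13.6/√330
= 2.576 · 13.6/18.1659
= 1.93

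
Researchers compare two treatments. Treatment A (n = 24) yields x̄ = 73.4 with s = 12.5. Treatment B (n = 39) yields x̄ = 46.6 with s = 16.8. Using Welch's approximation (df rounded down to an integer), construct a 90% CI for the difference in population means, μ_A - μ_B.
(20.60, 33.00)

Difference: x̄₁ - x̄₂ = 26.80
SE = √(s₁²/n₁ + s₂²/n₂) = √(12.5²/24 + 16.8²/39) = 3.7077
df = 58.67 → 58 (Welch–Satterthwaite, rounded down)
t* = 1.672

CI: 26.80 ± 1.672 · 3.7077 = 26.80 ± 6.20 = (20.60, 33.00)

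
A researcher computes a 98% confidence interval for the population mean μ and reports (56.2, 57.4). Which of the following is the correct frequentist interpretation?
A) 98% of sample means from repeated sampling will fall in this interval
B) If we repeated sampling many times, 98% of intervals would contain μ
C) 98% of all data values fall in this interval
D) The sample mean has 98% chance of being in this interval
B

A) Wrong — coverage applies to intervals containing μ, not to future x̄ values.
B) Correct — this is the frequentist long-run coverage interpretation.
C) Wrong — a CI is about the parameter μ, not individual data values.
D) Wrong — x̄ is observed and sits in the interval by construction.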